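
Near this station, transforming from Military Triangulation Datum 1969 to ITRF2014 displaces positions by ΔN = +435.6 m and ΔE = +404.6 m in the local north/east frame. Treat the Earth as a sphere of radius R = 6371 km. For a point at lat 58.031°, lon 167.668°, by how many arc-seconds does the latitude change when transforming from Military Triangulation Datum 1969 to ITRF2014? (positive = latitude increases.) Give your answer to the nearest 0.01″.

On a sphere of radius R, 1 rad of latitude = R, so Δφ = ΔN / R = 435.6 / 6371000 = 6.8372e-05 rad = 14.103″.

Δφ = 14.10″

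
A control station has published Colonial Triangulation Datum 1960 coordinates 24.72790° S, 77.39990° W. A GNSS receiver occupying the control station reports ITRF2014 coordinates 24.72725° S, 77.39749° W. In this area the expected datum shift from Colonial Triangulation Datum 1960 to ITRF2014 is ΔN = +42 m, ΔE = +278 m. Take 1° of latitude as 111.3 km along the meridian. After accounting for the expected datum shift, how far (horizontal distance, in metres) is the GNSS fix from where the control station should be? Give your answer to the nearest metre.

Observed coordinate differences: Δφ = +0.00065°, Δλ = +0.00241°.
Converting to metres (1° lat = 111300 m, cos φ = 0.908305): observed ΔN = 72.3 m, observed ΔE = 243.6 m.
Subtracting the expected shift leaves a residual of 72.3 − (42) = 30.3 m north and 243.6 − (278) = -34.4 m east.
Residual distance = √(30.3² + (-34.4)²) = 45.8 m.

46 m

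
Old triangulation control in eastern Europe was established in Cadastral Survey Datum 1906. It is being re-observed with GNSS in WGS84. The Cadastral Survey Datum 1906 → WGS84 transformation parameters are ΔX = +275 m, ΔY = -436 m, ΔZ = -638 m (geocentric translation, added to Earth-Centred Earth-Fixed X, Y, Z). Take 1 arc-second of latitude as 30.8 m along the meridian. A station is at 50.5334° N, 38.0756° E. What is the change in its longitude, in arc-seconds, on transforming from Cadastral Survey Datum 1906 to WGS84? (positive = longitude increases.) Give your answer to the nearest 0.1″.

Δλ = -26.2″

sin φ = 0.771995, cos φ = 0.635628, sin λ = 0.616701, cos λ = 0.787198.
East component: ΔE = −sin λ·ΔX + cos λ·ΔY = −(0.616701)(275) + (0.787198)(-436) = -512.81 m.
1° of latitude spans 3600 × 30.80 = 110880 m; at latitude φ, 1° of longitude spans that × cos φ = 70478.5 m, so Δλ = -512.81 / 70478.5 × 3600 = -26.194″.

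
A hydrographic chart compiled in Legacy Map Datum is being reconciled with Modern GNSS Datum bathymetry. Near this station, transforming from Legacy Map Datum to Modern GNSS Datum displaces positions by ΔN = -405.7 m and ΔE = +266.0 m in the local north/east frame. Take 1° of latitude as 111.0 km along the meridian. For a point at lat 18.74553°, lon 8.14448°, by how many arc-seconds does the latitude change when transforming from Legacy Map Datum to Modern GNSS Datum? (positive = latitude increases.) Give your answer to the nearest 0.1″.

1° of latitude = 111.0 km, so Δφ = -405.7 / 111000 = -0.0036550° = -13.158″.

Δφ = -13.2″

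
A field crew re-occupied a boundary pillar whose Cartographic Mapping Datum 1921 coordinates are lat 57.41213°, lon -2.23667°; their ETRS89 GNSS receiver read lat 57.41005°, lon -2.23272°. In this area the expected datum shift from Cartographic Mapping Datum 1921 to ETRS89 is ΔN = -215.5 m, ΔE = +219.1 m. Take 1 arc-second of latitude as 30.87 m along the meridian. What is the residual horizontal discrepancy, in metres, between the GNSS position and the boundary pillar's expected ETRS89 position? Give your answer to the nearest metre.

23 m

Observed coordinate differences: Δφ = -0.00208°, Δλ = +0.00395°.
Converting to metres (1° lat = 111132 m, cos φ = 0.538592): observed ΔN = -231.2 m, observed ΔE = 236.4 m.
Subtracting the expected shift leaves a residual of -231.2 − (-215.5) = -15.7 m north and 236.4 − (219.1) = 17.3 m east.
Residual distance = √((-15.7)² + 17.3²) = 23.4 m.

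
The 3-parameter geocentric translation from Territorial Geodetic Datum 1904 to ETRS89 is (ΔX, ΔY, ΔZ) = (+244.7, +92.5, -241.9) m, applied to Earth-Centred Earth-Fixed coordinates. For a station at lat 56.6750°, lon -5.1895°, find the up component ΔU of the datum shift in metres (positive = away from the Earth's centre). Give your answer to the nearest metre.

ΔU = -73 m

The local up (radial) axis is (cos φ cos λ, cos φ sin λ, sin φ), giving ΔU = 133.884 − 4.597 − 202.124 = -72.84 m.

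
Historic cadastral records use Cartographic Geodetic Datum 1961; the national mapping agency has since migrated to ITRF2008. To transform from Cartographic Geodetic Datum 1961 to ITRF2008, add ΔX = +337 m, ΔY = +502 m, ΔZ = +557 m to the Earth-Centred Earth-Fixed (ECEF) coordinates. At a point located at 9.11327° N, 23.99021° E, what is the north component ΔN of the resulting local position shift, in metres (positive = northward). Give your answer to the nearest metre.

ΔN = 469 m

The local north axis is (−sin φ cos λ, −sin φ sin λ, cos φ), giving ΔN = -48.765 − 32.327 + 549.969 = 468.88 m.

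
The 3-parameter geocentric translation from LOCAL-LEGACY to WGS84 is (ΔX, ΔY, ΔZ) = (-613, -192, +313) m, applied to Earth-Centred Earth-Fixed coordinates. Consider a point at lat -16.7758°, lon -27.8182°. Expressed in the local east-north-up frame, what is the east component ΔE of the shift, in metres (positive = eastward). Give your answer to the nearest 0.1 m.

ΔE = -455.9 m

The local east axis at (φ, λ) is (−sin λ, cos λ, 0), so ΔE = −sin(-27.8182°)·(-613) + cos(-27.8182°)·(-192) = -455.88 m.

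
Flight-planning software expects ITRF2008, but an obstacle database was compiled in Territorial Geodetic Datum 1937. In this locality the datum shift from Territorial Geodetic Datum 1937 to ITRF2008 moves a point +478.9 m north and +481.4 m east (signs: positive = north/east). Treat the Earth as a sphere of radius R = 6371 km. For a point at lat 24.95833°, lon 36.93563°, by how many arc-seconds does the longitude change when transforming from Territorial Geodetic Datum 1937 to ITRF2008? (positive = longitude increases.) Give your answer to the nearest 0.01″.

Δλ = 17.19″

At latitude 24.95833°, cos φ = 0.906615.
One radian of longitude at latitude φ spans R cos φ, so Δλ = ΔE / (R cos φ) = 481.4 / (6371000 × 0.906615) = 8.3344e-05 rad = 17.191″.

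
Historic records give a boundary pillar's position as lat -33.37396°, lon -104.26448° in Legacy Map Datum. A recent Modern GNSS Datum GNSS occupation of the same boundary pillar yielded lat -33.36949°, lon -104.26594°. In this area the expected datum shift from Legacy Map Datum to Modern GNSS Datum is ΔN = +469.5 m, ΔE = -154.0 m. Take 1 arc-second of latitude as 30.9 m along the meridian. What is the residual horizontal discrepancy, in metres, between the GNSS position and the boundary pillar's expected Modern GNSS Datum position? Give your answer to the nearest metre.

33 m

Observed coordinate differences: Δφ = +0.00447°, Δλ = -0.00146°.
Converting to metres (1° lat = 111240 m, cos φ = 0.835098): observed ΔN = 497.2 m, observed ΔE = -135.6 m.
Subtracting the expected shift leaves a residual of 497.2 − (469.5) = 27.7 m north and -135.6 − (-154.0) = 18.4 m east.
Residual distance = √(27.7² + 18.4²) = 33.3 m.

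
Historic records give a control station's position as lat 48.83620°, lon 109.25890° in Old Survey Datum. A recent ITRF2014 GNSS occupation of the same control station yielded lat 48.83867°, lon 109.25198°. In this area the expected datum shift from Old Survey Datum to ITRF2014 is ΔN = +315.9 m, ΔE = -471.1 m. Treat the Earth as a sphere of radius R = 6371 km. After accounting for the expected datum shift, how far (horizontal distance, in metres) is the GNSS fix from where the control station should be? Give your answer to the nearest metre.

54 m

Observed coordinate differences: Δφ = +0.00247°, Δλ = -0.00692°.
Converting to metres (1° lat = 111195 m, cos φ = 0.658214): observed ΔN = 274.7 m, observed ΔE = -506.5 m.
Subtracting the expected shift leaves a residual of 274.7 − (315.9) = -41.2 m north and -506.5 − (-471.1) = -35.4 m east.
Residual distance = √((-41.2)² + (-35.4)²) = 54.3 m.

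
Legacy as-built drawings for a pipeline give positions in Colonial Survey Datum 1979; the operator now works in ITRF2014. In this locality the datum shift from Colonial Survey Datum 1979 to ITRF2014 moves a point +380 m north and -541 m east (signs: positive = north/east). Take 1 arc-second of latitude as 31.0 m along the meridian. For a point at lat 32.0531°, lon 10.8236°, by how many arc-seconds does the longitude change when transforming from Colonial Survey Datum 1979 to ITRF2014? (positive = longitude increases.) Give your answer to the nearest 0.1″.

Δλ = -20.6″

At latitude 32.0531°, cos φ = 0.847557.
1″ of longitude at this latitude = 31.00 × cos φ = 26.2743 m, so Δλ = -541.0 / 26.2743 = -20.590″.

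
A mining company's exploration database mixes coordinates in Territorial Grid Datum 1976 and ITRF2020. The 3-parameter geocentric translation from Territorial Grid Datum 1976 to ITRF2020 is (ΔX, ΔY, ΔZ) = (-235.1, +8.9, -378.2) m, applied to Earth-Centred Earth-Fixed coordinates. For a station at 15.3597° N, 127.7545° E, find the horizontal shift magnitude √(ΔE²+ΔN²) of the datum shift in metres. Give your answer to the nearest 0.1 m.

At φ = 15.3597°, λ = 127.7545°: sin φ = 0.264878, cos φ = 0.964282, sin λ = 0.790641, cos λ = -0.612279.
ΔE = −sin λ·ΔX + cos λ·ΔY = −(0.790641)·(-235.1) + (-0.612279)·(8.9) = 180.43 m.
ΔN = −sin φ cos λ·ΔX − sin φ sin λ·ΔY + cos φ·ΔZ = −(0.264878)(-0.612279)(-235.1) − (0.264878)(0.790641)(8.9) + (0.964282)(-378.2) = -404.68 m.
Horizontal magnitude = √(ΔE² + ΔN²) = √(180.43² + (-404.68)²) = 443.08 m.

443.1 m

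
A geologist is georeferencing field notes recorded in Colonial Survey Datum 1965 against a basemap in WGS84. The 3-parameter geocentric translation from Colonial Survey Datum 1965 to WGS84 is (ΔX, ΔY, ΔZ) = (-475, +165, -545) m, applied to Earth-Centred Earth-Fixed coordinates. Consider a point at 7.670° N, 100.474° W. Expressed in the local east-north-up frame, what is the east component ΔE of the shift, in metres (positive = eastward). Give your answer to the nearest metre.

ΔE = -497 m

At φ = 7.670°, λ = -100.474°: sin φ = 0.133467, cos φ = 0.991053, sin λ = -0.983338, cos λ = -0.181789.
ΔE = −sin λ·ΔX + cos λ·ΔY = −(-0.983338)·(-475) + (-0.181789)·(165) = -497.08 m.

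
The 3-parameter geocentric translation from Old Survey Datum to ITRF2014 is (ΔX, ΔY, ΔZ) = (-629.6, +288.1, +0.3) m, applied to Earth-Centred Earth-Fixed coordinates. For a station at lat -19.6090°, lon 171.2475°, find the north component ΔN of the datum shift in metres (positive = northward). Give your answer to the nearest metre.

ΔN = 224 m

The local north axis is (−sin φ cos λ, −sin φ sin λ, cos φ), giving ΔN = 208.833 + 14.712 + 0.283 = 223.83 m.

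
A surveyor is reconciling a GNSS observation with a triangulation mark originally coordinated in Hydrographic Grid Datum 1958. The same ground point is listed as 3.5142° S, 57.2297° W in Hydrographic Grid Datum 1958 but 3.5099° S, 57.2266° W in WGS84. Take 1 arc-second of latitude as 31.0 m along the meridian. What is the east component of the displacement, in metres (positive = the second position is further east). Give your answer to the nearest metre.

Δφ = -3.5099° − -3.5142° = +0.0043°; Δλ = -57.2266° − -57.2297° = +0.0031°.
1° of latitude = 3600 × 31.00 = 111600 m.
ΔN = Δφ × 111600 = 479.9 m; ΔE = Δλ × 111600 × cos(-3.5142°) = +0.0031 × 111600 × 0.998120 = 345.3 m.

ΔE = 345 m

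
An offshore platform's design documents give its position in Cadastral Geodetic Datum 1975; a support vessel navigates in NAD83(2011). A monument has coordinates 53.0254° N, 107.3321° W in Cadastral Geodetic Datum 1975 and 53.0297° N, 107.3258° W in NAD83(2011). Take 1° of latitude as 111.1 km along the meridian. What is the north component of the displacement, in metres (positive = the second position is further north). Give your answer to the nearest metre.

Δφ = 53.0297° − 53.0254° = +0.0043°; Δλ = -107.3258° − -107.3321° = +0.0063°.
ΔN = Δφ × 111100 = 477.7 m; ΔE = Δλ × 111100 × cos(53.0254°) = +0.0063 × 111100 × 0.601461 = 421.0 m.

ΔN = 478 m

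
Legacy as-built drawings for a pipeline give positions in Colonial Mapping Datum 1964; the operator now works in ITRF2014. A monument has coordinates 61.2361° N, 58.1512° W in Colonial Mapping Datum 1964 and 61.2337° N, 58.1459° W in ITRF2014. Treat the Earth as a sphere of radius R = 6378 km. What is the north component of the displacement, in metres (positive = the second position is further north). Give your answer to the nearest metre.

Δφ = 61.2337° − 61.2361° = -0.0024°; Δλ = -58.1459° − -58.1512° = +0.0053°.
1° along a meridian = πR/180 = 111317 m.
ΔN = Δφ × 111317 = -267.2 m; ΔE = Δλ × 111317 × cos(61.2361°) = +0.0053 × 111317 × 0.481201 = 283.9 m.

ΔN = -267 m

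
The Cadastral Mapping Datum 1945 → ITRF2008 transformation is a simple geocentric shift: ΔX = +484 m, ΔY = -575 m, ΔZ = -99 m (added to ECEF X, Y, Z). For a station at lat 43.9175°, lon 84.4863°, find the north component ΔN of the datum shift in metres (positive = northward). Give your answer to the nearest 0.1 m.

ΔN = 293.4 m

At φ = 43.9175°, λ = 84.4863°: sin φ = 0.693622, cos φ = 0.720339, sin λ = 0.995373, cos λ = 0.096084.
ΔN = −sin φ cos λ·ΔX − sin φ sin λ·ΔY + cos φ·ΔZ = −(0.693622)(0.096084)(484) − (0.693622)(0.995373)(-575) + (0.720339)(-99) = 293.42 m.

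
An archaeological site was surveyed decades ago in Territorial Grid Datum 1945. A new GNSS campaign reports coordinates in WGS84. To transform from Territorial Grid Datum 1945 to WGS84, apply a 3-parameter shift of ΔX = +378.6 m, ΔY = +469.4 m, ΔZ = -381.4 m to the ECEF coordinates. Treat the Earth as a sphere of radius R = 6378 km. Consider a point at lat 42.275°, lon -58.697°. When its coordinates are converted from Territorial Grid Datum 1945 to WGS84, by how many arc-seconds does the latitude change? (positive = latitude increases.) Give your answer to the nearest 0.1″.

Δφ = -4.7″

sin φ = 0.672690, cos φ = 0.739925, sin λ = -0.854432, cos λ = 0.519564.
North component: ΔN = −sin φ cos λ·ΔX − sin φ sin λ·ΔY + cos φ·ΔZ = −(0.672690)(0.519564)(378.6) − (0.672690)(-0.854432)(469.4) + (0.739925)(-381.4) = -144.73 m.
1° of latitude spans πR/180 = 111317 m, so Δφ = -144.73 / 111317 × 3600 = -4.681″.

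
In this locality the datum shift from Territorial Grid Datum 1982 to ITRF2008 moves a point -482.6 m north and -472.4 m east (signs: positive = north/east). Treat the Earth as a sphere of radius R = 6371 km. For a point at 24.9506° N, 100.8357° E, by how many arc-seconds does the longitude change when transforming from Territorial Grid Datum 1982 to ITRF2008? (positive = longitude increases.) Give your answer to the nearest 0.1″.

At latitude 24.9506°, cos φ = 0.906672.
One radian of longitude at latitude φ spans R cos φ, so Δλ = ΔE / (R cos φ) = -472.4 / (6371000 × 0.906672) = -8.1781e-05 rad = -16.869″.

Δλ = -16.9″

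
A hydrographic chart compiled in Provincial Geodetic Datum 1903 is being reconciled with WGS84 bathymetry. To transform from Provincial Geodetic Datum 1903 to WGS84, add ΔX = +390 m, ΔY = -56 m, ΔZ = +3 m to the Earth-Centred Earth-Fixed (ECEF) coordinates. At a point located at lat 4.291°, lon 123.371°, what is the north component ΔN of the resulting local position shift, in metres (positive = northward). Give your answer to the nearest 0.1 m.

At φ = 4.291°, λ = 123.371°: sin φ = 0.074822, cos φ = 0.997197, sin λ = 0.835126, cos λ = -0.550058.
ΔN = −sin φ cos λ·ΔX − sin φ sin λ·ΔY + cos φ·ΔZ = −(0.074822)(-0.550058)(390) − (0.074822)(0.835126)(-56) + (0.997197)(3) = 22.54 m.

ΔN = 22.5 m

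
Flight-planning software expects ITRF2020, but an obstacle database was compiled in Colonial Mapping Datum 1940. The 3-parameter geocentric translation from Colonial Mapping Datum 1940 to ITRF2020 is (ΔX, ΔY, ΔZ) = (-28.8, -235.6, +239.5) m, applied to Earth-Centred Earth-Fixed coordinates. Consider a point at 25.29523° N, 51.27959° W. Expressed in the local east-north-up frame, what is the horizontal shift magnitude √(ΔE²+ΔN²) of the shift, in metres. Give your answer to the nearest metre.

224 m

At φ = 25.29523°, λ = -51.27959°: sin φ = 0.427283, cos φ = 0.904118, sin λ = -0.780208, cos λ = 0.625521.
ΔE = −sin λ·ΔX + cos λ·ΔY = −(-0.780208)·(-28.8) + (0.625521)·(-235.6) = -169.84 m.
ΔN = −sin φ cos λ·ΔX − sin φ sin λ·ΔY + cos φ·ΔZ = −(0.427283)(0.625521)(-28.8) − (0.427283)(-0.780208)(-235.6) + (0.904118)(239.5) = 145.69 m.
Horizontal magnitude = √(ΔE² + ΔN²) = √((-169.84)² + 145.69²) = 223.77 m.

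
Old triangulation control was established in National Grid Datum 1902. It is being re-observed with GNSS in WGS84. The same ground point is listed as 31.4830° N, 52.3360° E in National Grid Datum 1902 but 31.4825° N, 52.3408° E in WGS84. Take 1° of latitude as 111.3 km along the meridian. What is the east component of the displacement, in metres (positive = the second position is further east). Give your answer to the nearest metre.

ΔE = 456 m

Δφ = 31.4825° − 31.4830° = -0.0005°; Δλ = 52.3408° − 52.3360° = +0.0048°.
ΔN = Δφ × 111300 = -55.6 m; ΔE = Δλ × 111300 × cos(31.4830°) = +0.0048 × 111300 × 0.852795 = 455.6 m.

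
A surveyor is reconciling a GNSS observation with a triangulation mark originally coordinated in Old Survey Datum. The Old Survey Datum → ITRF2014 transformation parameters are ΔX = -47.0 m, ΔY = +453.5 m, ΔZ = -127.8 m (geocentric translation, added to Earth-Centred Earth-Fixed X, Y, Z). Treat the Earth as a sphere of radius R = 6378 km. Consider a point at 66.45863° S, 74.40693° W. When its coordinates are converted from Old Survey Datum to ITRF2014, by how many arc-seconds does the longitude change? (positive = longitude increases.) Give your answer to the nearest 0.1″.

sin φ = -0.916772, cos φ = 0.399411, sin λ = -0.963195, cos λ = 0.268803.
East component: ΔE = −sin λ·ΔX + cos λ·ΔY = −(-0.963195)(-47.0) + (0.268803)(453.5) = 76.63 m.
1° of latitude spans πR/180 = 111317 m; at latitude φ, 1° of longitude spans that × cos φ = 44461.3 m, so Δλ = 76.63 / 44461.3 × 3600 = 6.205″.

Δλ = 6.2″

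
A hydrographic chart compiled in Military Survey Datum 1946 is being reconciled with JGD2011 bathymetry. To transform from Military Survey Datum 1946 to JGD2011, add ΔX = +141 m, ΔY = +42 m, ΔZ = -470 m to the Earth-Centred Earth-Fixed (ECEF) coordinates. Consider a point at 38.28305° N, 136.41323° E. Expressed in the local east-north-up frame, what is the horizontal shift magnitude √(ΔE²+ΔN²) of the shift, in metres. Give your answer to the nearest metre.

The local east axis at (φ, λ) is (−sin λ, cos λ, 0), so ΔE = −sin(136.41323°)·141 + cos(136.41323°)·42 = -127.63 m.
The local north axis is (−sin φ cos λ, −sin φ sin λ, cos φ), giving ΔN = 63.275 − 17.940 − 368.931 = -323.60 m.
Horizontal magnitude = √(ΔE² + ΔN²) = √((-127.63)² + (-323.60)²) = 347.86 m.

348 m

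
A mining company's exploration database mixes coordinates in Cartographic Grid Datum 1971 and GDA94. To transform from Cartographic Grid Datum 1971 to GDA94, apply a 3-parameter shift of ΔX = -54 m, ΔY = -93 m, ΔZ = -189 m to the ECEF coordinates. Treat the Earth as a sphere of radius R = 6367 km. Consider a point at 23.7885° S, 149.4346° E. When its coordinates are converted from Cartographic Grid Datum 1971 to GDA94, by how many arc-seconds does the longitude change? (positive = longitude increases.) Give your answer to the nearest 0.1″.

Δλ = 3.8″

sin φ = -0.403362, cos φ = 0.915041, sin λ = 0.508522, cos λ = -0.861049.
East component: ΔE = −sin λ·ΔX + cos λ·ΔY = −(0.508522)(-54) + (-0.861049)(-93) = 107.54 m.
1° of latitude spans πR/180 = 111125 m; at latitude φ, 1° of longitude spans that × cos φ = 101684.0 m, so Δλ = 107.54 / 101684.0 × 3600 = 3.807″.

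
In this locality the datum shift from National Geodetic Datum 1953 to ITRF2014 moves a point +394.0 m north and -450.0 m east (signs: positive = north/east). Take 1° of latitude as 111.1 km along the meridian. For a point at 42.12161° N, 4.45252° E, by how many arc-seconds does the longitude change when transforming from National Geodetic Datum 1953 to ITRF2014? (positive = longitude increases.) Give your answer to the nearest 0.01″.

At latitude 42.12161°, cos φ = 0.741723.
1° of longitude at this latitude = 111.1 × cos φ = 82.41 km, so Δλ = -450.0 / 82405.4 = -0.0054608° = -19.659″.

Δλ = -19.66″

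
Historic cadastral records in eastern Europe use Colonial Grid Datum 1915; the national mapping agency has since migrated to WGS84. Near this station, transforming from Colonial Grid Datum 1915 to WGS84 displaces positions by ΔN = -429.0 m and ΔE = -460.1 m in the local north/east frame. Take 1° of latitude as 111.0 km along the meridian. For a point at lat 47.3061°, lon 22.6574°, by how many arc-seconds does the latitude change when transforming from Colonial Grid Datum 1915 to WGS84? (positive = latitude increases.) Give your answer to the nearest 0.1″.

1° of latitude = 111.0 km, so Δφ = -429.0 / 111000 = -0.0038649° = -13.914″.

Δφ = -13.9″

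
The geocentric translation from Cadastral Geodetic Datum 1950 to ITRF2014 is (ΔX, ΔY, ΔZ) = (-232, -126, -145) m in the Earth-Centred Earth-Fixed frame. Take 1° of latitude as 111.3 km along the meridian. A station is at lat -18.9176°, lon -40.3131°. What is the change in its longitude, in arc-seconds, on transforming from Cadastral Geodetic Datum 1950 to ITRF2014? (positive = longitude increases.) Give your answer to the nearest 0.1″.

Δλ = -8.4″

sin φ = -0.324208, cos φ = 0.945986, sin λ = -0.646964, cos λ = 0.762520.
East component: ΔE = −sin λ·ΔX + cos λ·ΔY = −(-0.646964)(-232) + (0.762520)(-126) = -246.17 m.
1° of latitude spans 111300 m; at latitude φ, 1° of longitude spans that × cos φ = 105288.2 m, so Δλ = -246.17 / 105288.2 × 3600 = -8.417″.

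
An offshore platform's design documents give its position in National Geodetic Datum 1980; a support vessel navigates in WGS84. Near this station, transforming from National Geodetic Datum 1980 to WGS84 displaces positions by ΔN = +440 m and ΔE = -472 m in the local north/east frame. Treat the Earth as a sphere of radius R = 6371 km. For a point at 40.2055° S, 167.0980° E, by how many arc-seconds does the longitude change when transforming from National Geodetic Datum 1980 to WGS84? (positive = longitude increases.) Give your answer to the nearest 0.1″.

Δλ = -20.0″

At latitude -40.2055°, cos φ = 0.763734.
One radian of longitude at latitude φ spans R cos φ, so Δλ = ΔE / (R cos φ) = -472.0 / (6371000 × 0.763734) = -9.7005e-05 rad = -20.009″.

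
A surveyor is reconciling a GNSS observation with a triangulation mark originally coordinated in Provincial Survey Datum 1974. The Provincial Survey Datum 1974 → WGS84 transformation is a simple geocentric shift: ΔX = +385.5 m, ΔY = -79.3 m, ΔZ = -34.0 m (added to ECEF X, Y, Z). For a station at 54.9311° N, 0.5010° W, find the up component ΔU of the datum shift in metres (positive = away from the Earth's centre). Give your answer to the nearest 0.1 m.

At φ = 54.9311°, λ = -0.5010°: sin φ = 0.818462, cos φ = 0.574561, sin λ = -0.008744, cos λ = 0.999962.
ΔU = cos φ cos λ·ΔX + cos φ sin λ·ΔY + sin φ·ΔZ = (0.574561)(0.999962)(385.5) + (0.574561)(-0.008744)(-79.3) + (0.818462)(-34.0) = 194.06 m.

ΔU = 194.1 m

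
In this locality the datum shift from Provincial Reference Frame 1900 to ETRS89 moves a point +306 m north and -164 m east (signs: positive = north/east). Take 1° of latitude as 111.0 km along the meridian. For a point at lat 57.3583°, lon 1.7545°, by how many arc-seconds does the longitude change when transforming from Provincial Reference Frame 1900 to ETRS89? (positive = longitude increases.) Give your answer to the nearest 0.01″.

Δλ = -9.86″

At latitude 57.3583°, cos φ = 0.539384.
1° of longitude at this latitude = 111.0 × cos φ = 59.87 km, so Δλ = -164.0 / 59871.6 = -0.0027392° = -9.861″.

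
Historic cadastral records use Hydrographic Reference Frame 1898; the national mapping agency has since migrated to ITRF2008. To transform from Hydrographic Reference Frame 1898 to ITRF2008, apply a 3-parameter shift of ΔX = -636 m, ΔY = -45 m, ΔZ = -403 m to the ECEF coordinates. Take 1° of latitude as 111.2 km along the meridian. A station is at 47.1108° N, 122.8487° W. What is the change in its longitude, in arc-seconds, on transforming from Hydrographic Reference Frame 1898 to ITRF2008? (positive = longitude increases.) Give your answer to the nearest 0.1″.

Δλ = -24.3″

sin φ = 0.732671, cos φ = 0.680583, sin λ = -0.840106, cos λ = -0.542422.
East component: ΔE = −sin λ·ΔX + cos λ·ΔY = −(-0.840106)(-636) + (-0.542422)(-45) = -509.90 m.
1° of latitude spans 111200 m; at latitude φ, 1° of longitude spans that × cos φ = 75680.8 m, so Δλ = -509.90 / 75680.8 × 3600 = -24.255″.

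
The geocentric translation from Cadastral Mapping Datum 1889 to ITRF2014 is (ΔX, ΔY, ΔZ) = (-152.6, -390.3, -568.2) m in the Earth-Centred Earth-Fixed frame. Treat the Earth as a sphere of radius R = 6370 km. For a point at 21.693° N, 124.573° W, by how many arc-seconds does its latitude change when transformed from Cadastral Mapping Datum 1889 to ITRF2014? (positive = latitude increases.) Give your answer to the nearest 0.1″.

Δφ = -22.0″

sin φ = 0.369633, cos φ = 0.929178, sin λ = -0.823404, cos λ = -0.567456.
North component: ΔN = −sin φ cos λ·ΔX − sin φ sin λ·ΔY + cos φ·ΔZ = −(0.369633)(-0.567456)(-152.6) − (0.369633)(-0.823404)(-390.3) + (0.929178)(-568.2) = -678.76 m.
1° of latitude spans πR/180 = 111177 m, so Δφ = -678.76 / 111177 × 3600 = -21.979″.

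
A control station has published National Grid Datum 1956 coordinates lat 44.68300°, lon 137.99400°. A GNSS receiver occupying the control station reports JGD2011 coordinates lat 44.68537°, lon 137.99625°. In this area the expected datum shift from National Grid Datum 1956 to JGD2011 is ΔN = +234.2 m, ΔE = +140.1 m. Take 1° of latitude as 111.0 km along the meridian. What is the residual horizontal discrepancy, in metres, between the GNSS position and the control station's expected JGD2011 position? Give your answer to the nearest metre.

Observed coordinate differences: Δφ = +0.00237°, Δλ = +0.00225°.
Converting to metres (1° lat = 111000 m, cos φ = 0.711008): observed ΔN = 263.1 m, observed ΔE = 177.6 m.
Subtracting the expected shift leaves a residual of 263.1 − (234.2) = 28.9 m north and 177.6 − (140.1) = 37.5 m east.
Residual distance = √(28.9² + 37.5²) = 47.3 m.

47 m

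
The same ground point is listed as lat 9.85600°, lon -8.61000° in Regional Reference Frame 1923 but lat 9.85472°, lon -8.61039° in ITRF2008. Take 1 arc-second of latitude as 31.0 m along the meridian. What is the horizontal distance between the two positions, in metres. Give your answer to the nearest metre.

149 m

Δφ = 9.85472° − 9.85600° = -0.00128°; Δλ = -8.61039° − -8.61000° = -0.00039°.
1° of latitude = 3600 × 31.00 = 111600 m.
ΔN = Δφ × 111600 = -142.8 m; ΔE = Δλ × 111600 × cos(9.85600°) = -0.00039 × 111600 × 0.985241 = -42.9 m.
Distance = √(ΔE² + ΔN²) = √((-42.9)² + (-142.8)²) = 149.1 m.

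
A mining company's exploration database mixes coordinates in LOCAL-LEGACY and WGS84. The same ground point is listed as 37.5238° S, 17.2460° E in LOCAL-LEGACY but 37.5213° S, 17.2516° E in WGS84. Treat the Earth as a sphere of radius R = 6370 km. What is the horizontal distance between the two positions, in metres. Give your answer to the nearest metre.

Δφ = -37.5213° − -37.5238° = +0.0025°; Δλ = 17.2516° − 17.2460° = +0.0056°.
1° along a meridian = πR/180 = 111177 m.
ΔN = Δφ × 111177 = 277.9 m; ΔE = Δλ × 111177 × cos(-37.5238°) = +0.0056 × 111177 × 0.793100 = 493.8 m.
Distance = √(ΔE² + ΔN²) = √(493.8² + 277.9²) = 566.6 m.

567 m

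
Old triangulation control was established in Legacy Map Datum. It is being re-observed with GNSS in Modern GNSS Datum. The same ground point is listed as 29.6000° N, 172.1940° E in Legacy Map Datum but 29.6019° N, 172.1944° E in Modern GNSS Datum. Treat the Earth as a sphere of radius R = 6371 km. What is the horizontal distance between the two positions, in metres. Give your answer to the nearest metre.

Δφ = 29.6019° − 29.6000° = +0.0019°; Δλ = 172.1944° − 172.1940° = +0.0004°.
1° along a meridian = πR/180 = 111195 m.
ΔN = Δφ × 111195 = 211.3 m; ΔE = Δλ × 111195 × cos(29.6000°) = +0.0004 × 111195 × 0.869495 = 38.7 m.
Distance = √(ΔE² + ΔN²) = √(38.7² + 211.3²) = 214.8 m.

215 m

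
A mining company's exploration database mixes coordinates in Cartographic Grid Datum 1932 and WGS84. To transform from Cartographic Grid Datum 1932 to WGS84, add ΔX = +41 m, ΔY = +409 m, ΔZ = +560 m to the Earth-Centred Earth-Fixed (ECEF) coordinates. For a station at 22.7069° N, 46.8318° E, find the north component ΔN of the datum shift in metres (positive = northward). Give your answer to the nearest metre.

At φ = 22.7069°, λ = 46.8318°: sin φ = 0.386017, cos φ = 0.922492, sin λ = 0.729348, cos λ = 0.684142.
ΔN = −sin φ cos λ·ΔX − sin φ sin λ·ΔY + cos φ·ΔZ = −(0.386017)(0.684142)(41) − (0.386017)(0.729348)(409) + (0.922492)(560) = 390.62 m.

ΔN = 391 m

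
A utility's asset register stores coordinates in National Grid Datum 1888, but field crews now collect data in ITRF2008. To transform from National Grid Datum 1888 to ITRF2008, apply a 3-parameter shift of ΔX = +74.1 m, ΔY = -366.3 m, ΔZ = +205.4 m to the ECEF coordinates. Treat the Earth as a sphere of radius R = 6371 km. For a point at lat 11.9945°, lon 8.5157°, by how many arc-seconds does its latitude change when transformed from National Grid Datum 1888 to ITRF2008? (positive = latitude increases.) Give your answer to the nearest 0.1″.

Δφ = 6.4″

sin φ = 0.207818, cos φ = 0.978168, sin λ = 0.148080, cos λ = 0.988975.
North component: ΔN = −sin φ cos λ·ΔX − sin φ sin λ·ΔY + cos φ·ΔZ = −(0.207818)(0.988975)(74.1) − (0.207818)(0.148080)(-366.3) + (0.978168)(205.4) = 196.96 m.
1° of latitude spans πR/180 = 111195 m, so Δφ = 196.96 / 111195 × 3600 = 6.377″.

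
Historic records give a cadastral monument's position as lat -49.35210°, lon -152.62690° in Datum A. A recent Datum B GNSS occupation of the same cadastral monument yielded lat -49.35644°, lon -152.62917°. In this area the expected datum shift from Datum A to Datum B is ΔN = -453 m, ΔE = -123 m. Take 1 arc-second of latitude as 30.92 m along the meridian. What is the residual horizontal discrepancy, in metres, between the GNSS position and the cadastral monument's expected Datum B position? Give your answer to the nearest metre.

Observed coordinate differences: Δφ = -0.00434°, Δλ = -0.00227°.
Converting to metres (1° lat = 111312 m, cos φ = 0.651409): observed ΔN = -483.1 m, observed ΔE = -164.6 m.
Subtracting the expected shift leaves a residual of -483.1 − (-453) = -30.1 m north and -164.6 − (-123) = -41.6 m east.
Residual distance = √((-30.1)² + (-41.6)²) = 51.3 m.

51 m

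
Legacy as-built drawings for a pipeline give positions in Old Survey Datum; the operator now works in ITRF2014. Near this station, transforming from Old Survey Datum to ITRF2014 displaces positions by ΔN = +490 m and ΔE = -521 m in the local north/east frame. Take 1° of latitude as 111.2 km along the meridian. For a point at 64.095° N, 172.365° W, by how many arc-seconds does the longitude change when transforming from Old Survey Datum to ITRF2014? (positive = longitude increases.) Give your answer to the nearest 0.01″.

Δλ = -38.61″

At latitude 64.095°, cos φ = 0.436880.
1° of longitude at this latitude = 111.2 × cos φ = 48.58 km, so Δλ = -521.0 / 48581.1 = -0.0107243° = -38.608″.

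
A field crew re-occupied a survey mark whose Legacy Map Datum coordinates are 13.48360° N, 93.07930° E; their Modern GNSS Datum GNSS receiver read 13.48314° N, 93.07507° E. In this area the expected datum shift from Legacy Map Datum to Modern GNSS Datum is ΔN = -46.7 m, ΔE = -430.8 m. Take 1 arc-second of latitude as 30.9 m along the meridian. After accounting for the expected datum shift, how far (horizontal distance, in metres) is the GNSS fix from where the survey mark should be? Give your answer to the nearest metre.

Observed coordinate differences: Δφ = -0.00046°, Δλ = -0.00423°.
Converting to metres (1° lat = 111240 m, cos φ = 0.972437): observed ΔN = -51.2 m, observed ΔE = -457.6 m.
Subtracting the expected shift leaves a residual of -51.2 − (-46.7) = -4.5 m north and -457.6 − (-430.8) = -26.8 m east.
Residual distance = √((-4.5)² + (-26.8)²) = 27.1 m.

27 m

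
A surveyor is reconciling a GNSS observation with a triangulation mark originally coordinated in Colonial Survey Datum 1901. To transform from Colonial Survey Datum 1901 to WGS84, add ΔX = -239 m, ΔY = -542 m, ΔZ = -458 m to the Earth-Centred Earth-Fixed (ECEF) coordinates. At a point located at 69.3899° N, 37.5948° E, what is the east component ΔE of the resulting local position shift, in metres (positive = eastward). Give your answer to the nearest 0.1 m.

The local east axis at (φ, λ) is (−sin λ, cos λ, 0), so ΔE = −sin(37.5948°)·(-239) + cos(37.5948°)·(-542) = -283.64 m.

ΔE = -283.6 m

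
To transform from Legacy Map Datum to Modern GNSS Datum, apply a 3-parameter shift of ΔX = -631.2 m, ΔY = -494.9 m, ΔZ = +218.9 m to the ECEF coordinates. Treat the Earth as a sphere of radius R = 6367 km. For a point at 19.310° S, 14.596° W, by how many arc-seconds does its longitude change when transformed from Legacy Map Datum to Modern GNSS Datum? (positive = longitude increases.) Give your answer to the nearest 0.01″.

Δλ = -21.90″

sin φ = -0.330679, cos φ = 0.943743, sin λ = -0.252002, cos λ = 0.967727.
East component: ΔE = −sin λ·ΔX + cos λ·ΔY = −(-0.252002)(-631.2) + (0.967727)(-494.9) = -637.99 m.
1° of latitude spans πR/180 = 111125 m; at latitude φ, 1° of longitude spans that × cos φ = 104873.6 m, so Δλ = -637.99 / 104873.6 × 3600 = -21.900″.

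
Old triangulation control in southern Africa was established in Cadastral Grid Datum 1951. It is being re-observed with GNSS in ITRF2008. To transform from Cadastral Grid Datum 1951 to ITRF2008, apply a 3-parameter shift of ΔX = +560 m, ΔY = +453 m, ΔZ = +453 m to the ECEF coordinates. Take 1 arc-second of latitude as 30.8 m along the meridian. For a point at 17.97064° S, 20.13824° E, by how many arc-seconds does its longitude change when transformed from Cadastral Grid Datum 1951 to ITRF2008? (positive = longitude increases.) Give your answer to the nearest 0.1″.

sin φ = -0.308530, cos φ = 0.951215, sin λ = 0.344286, cos λ = 0.938865.
East component: ΔE = −sin λ·ΔX + cos λ·ΔY = −(0.344286)(560) + (0.938865)(453) = 232.51 m.
1° of latitude spans 3600 × 30.80 = 110880 m; at latitude φ, 1° of longitude spans that × cos φ = 105470.7 m, so Δλ = 232.51 / 105470.7 × 3600 = 7.936″.

Δλ = 7.9″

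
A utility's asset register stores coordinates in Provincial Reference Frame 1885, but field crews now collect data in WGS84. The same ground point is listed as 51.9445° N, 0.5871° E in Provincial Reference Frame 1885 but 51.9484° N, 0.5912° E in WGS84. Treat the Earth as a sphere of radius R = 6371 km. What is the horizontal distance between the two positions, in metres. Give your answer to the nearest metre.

517 m

Δφ = 51.9484° − 51.9445° = +0.0039°; Δλ = 0.5912° − 0.5871° = +0.0041°.
1° along a meridian = πR/180 = 111195 m.
ΔN = Δφ × 111195 = 433.7 m; ΔE = Δλ × 111195 × cos(51.9445°) = +0.0041 × 111195 × 0.616424 = 281.0 m.
Distance = √(ΔE² + ΔN²) = √(281.0² + 433.7²) = 516.8 m.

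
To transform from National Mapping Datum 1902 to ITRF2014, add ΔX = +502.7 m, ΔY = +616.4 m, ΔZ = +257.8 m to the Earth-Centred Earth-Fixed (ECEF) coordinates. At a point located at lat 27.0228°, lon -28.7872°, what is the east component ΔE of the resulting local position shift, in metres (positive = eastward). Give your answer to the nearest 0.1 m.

ΔE = 782.3 m

The local east axis at (φ, λ) is (−sin λ, cos λ, 0), so ΔE = −sin(-28.7872°)·502.7 + cos(-28.7872°)·616.4 = 782.30 m.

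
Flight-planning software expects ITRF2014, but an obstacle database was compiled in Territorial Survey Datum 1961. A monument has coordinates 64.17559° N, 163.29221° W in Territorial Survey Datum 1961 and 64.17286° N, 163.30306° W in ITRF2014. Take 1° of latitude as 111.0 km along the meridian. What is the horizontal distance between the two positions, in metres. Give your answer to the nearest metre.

606 m

Δφ = 64.17286° − 64.17559° = -0.00273°; Δλ = -163.30306° − -163.29221° = -0.01085°.
ΔN = Δφ × 111000 = -303.0 m; ΔE = Δλ × 111000 × cos(64.17559°) = -0.01085 × 111000 × 0.435615 = -524.6 m.
Distance = √(ΔE² + ΔN²) = √((-524.6)² + (-303.0)²) = 605.9 m.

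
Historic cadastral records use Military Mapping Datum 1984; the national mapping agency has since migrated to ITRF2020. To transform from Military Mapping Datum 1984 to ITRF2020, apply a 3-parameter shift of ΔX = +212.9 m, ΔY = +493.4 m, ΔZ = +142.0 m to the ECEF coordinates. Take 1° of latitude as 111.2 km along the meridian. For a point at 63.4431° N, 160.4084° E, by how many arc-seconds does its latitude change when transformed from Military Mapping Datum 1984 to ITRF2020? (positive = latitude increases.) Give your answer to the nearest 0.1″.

sin φ = 0.894491, cos φ = 0.447086, sin λ = 0.335313, cos λ = -0.942107.
North component: ΔN = −sin φ cos λ·ΔX − sin φ sin λ·ΔY + cos φ·ΔZ = −(0.894491)(-0.942107)(212.9) − (0.894491)(0.335313)(493.4) + (0.447086)(142.0) = 94.91 m.
1° of latitude spans 111200 m, so Δφ = 94.91 / 111200 × 3600 = 3.073″.

Δφ = 3.1″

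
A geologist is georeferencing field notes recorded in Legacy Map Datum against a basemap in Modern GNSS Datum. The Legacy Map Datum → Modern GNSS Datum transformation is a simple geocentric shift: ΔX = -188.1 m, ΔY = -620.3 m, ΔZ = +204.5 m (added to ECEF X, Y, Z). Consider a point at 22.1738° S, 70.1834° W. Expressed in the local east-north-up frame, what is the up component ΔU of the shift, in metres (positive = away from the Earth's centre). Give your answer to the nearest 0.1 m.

ΔU = 404.2 m

The local up (radial) axis is (cos φ cos λ, cos φ sin λ, sin φ), giving ΔU = -59.052 + 540.409 − 77.182 = 404.18 m.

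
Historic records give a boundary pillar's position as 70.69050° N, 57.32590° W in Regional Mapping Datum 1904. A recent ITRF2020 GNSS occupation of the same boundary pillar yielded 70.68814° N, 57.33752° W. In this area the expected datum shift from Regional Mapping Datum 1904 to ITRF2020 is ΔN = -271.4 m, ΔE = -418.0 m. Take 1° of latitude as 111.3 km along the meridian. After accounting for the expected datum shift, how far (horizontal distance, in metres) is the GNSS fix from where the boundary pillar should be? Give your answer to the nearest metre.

Observed coordinate differences: Δφ = -0.00236°, Δλ = -0.01162°.
Converting to metres (1° lat = 111300 m, cos φ = 0.330671): observed ΔN = -262.7 m, observed ΔE = -427.7 m.
Subtracting the expected shift leaves a residual of -262.7 − (-271.4) = 8.7 m north and -427.7 − (-418.0) = -9.7 m east.
Residual distance = √(8.7² + (-9.7)²) = 13.0 m.

13 m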